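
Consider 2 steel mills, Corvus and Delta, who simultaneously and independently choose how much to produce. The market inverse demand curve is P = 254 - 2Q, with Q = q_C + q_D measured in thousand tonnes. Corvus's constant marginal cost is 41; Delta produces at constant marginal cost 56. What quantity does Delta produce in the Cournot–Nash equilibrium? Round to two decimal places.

30.50

Corvus's profit: π_C = (254 - 2Q)q_C - (41q_C). Setting ∂π_C/∂q_C = 0: 213 - 4q_C - 2(q_D) = 0.
Delta's first-order condition: 198 - 4q_D - 2(q_C) = 0.
Best responses: q_C = (213 - 2q_D)/4, q_D = (198 - 2q_C)/4.
Substituting one into the other gives q_C = 38 and q_D = 61/2.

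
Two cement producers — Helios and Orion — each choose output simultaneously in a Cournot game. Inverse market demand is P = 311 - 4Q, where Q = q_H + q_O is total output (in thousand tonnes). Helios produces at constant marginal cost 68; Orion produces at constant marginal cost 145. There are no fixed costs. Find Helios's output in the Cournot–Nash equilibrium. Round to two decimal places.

26.67

Helios's profit: π_H = (311 - 4Q)q_H - (68q_H). Setting ∂π_H/∂q_H = 0: 243 - 8q_H - 4(q_O) = 0.
Orion's first-order condition: 166 - 8q_O - 4(q_H) = 0.
So q_H = (243 - 4q_O)/8 and q_O = (166 - 4q_H)/8.
Solving the pair: q_H = 80/3, q_O = 89/12.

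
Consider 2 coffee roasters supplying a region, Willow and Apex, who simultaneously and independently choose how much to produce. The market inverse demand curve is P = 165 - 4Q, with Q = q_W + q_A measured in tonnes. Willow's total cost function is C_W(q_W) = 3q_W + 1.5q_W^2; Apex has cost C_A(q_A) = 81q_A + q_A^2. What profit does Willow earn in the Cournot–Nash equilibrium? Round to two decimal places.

1026.21

Willow's profit: π_W = (165 - 4Q)q_W - (3q_W + (3/2)q_W²). Setting ∂π_W/∂q_W = 0: 162 - 11q_W - 4(q_A) = 0.
Apex's first-order condition: 84 - 10q_A - 4(q_W) = 0.
Rearranging gives the reaction functions q_W = (162 - 4q_A)/11 and q_A = (84 - 4q_W)/10.
Substituting one into the other gives q_W = 642/47 and q_A = 138/47.
Price P = 165 - 4·(780/47) = 98.6170.
Willow's profit: 98.6170·(642/47) - 3·(642/47) - (3/2)(642/47)² = 1026.2119.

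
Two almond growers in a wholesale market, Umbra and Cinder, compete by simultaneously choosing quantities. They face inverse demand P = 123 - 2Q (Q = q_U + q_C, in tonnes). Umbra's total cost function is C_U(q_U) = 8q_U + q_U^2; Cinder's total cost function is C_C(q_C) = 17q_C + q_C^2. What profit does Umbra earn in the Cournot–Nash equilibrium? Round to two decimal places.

Umbra's profit: π_U = (123 - 2Q)q_U - (8q_U + q_U²). Setting ∂π_U/∂q_U = 0: 115 - 6q_U - 2(q_C) = 0.
Cinder's first-order condition: 106 - 6q_C - 2(q_U) = 0.
So q_U = (115 - 2q_C)/6 and q_C = (106 - 2q_U)/6.
Substituting one into the other gives q_U = 239/16 and q_C = 203/16.
Price P = 123 - 2·(221/8) = 271/4.
Umbra's profit: (271/4)·(239/16) - 8·(239/16) - (239/16)² = 669.3867.

669.39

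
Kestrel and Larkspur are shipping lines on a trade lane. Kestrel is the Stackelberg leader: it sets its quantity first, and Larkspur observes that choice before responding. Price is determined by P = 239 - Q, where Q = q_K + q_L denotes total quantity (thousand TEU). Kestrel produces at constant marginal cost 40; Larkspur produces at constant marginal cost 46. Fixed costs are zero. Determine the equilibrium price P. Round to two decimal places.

91.25

The follower Larkspur best-responds to any q_K: π_L = (239 - Q)q_L - 46q_L.
∂π_L/∂q_L = 193 - q_K - 2q_L = 0 gives the reaction function q_L = (193 - q_K)/2.
Kestrel substitutes q_L(q_K) into its own profit: π_K = q_K(239 - q_K - (193 - q_K)/2) - 40q_K = (285/2 - (1/2)q_K)q_K - 40q_K.
Maximising: ∂π_K/∂q_K = 205/2 - q_K = 0, giving q_K = 205/2.
Then q_L = (193 - 205/2)/2 = 181/4.
Total output Q = 591/4, so price P = 239 - 591/4 = 365/4.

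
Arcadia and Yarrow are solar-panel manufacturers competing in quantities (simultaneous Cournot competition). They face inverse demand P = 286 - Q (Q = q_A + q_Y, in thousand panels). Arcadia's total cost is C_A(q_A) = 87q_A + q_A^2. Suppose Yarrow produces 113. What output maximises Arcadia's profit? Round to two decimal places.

21.50

With the rival's output fixed at 113, Arcadia's profit is π_A = (286 - 113 - q_A)q_A - (87q_A + q_A²) = (173 - q_A)q_A - (87q_A + q_A²).
∂π_A/∂q_A = 86 - 4q_A = 0, so q_A = 43/2.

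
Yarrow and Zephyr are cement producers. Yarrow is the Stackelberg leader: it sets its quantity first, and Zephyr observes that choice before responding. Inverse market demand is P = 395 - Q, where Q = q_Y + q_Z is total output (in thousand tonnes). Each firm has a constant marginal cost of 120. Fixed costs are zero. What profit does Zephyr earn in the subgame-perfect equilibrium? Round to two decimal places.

4726.56

The follower Zephyr best-responds to any q_Y: π_Z = (395 - Q)q_Z - 120q_Z.
∂π_Z/∂q_Z = 275 - q_Y - 2q_Z = 0 gives the reaction function q_Z = (275 - q_Y)/2.
Yarrow substitutes q_Z(q_Y) into its own profit: π_Y = q_Y(395 - q_Y - (275 - q_Y)/2) - 120q_Y = (515/2 - (1/2)q_Y)q_Y - 120q_Y.
The leader's first-order condition 275/2 - q_Y = 0 yields q_Y = 275/2.
Then q_Z = (275 - 275/2)/2 = 275/4.
Price P = 395 - 825/4 = 755/4.
Zephyr's profit: (755/4 - 120)·(275/4) = 4726.5625.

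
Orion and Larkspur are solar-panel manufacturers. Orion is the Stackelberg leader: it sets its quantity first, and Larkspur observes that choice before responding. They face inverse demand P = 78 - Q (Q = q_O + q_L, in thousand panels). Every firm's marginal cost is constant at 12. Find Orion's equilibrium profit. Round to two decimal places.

Solve by backward induction. Given q_O, the follower Larkspur maximises π_L = (78 - q_O - q_L)q_L - 12q_L.
∂π_L/∂q_L = 66 - q_O - 2q_L = 0 gives the reaction function q_L = (66 - q_O)/2.
The leader anticipates this reaction. Substituting into P = 78 - Q gives P = 45 - (1/2)q_O, so π_O = (45 - (1/2)q_O)q_O - 12q_O.
Leader FOC: 33 - q_O = 0, so q_O = 33.
Then q_L = (66 - 33)/2 = 33/2.
Price P = 78 - 99/2 = 57/2.
Orion's profit: (57/2 - 12)·33 = 1089/2.

544.50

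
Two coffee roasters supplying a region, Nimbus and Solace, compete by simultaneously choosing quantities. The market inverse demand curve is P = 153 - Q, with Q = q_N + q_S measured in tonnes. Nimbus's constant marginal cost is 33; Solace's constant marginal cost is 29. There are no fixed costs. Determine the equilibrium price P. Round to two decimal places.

Nimbus's profit: π_N = (153 - Q)q_N - (33q_N). Setting ∂π_N/∂q_N = 0: 120 - 2q_N - (q_S) = 0.
Solace's profit: π_S = (153 - Q)q_S - (29q_S). Setting ∂π_S/∂q_S = 0: 124 - 2q_S - (q_N) = 0.
Best responses: q_N = (120 - q_S)/2, q_S = (124 - q_N)/2.
Solving the pair: q_N = 116/3, q_S = 128/3.
Total output Q = 244/3, so price P = 153 - 244/3 = 215/3.

71.67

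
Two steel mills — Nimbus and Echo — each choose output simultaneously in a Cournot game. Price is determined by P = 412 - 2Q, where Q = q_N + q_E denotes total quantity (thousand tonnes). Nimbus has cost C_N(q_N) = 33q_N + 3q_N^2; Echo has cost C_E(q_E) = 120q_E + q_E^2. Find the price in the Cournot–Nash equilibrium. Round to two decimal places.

274.43

Nimbus's profit: π_N = (412 - 2Q)q_N - (33q_N + 3q_N²). Setting ∂π_N/∂q_N = 0: 379 - 10q_N - 2(q_E) = 0.
Echo's first-order condition: 292 - 6q_E - 2(q_N) = 0.
Best responses: q_N = (379 - 2q_E)/10, q_E = (292 - 2q_N)/6.
Solving the pair: q_N = 845/28, q_E = 1081/28.
Total output Q = 963/14, so price P = 412 - 2·(963/14) = 1921/7.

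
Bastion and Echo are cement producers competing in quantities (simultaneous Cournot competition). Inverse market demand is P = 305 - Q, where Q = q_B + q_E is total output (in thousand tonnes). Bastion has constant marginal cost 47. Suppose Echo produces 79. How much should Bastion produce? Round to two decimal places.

89.50

With the rival's output fixed at 79, Bastion's profit is π_B = (305 - 79 - q_B)q_B - (47q_B) = (226 - q_B)q_B - (47q_B).
∂π_B/∂q_B = 179 - 2q_B = 0, so q_B = 179/2.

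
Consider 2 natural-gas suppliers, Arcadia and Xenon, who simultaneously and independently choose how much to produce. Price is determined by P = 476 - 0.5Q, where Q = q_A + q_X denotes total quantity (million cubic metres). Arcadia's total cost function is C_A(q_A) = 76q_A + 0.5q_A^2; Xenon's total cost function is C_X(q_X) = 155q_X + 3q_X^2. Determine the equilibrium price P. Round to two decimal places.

Arcadia's profit: π_A = (476 - 0.5Q)q_A - (76q_A + (1/2)q_A²). Setting ∂π_A/∂q_A = 0: 400 - 2q_A - (1/2)(q_X) = 0.
Xenon's first-order condition: 321 - 7q_X - (1/2)(q_A) = 0.
Rearranging gives the reaction functions q_A = (400 - (1/2)q_X)/2 and q_X = (321 - (1/2)q_A)/7.
Substituting one into the other gives q_A = 191.9636 and q_X = 1768/55.
Total output Q = 224.1091, so price P = 476 - (1/2)·224.1091 = 363.9455.

363.95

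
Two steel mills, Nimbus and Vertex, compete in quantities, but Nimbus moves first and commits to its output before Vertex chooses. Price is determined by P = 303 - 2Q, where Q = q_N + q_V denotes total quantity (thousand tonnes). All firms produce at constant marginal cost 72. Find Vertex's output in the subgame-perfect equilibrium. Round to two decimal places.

28.88

Solve by backward induction. Given q_N, the follower Vertex maximises π_V = (303 - 2q_N - 2q_V)q_V - 72q_V.
Follower FOC: 231 - 2q_N - 4q_V = 0, so q_V(q_N) = (231 - 2q_N)/4.
The leader anticipates this reaction. Substituting into P = 303 - 2Q gives P = 375/2 - q_N, so π_N = (375/2 - q_N)q_N - 72q_N.
Leader FOC: 231/2 - 2q_N = 0, so q_N = 231/4.
Then q_V = (231 - 2·(231/4))/4 = 231/8.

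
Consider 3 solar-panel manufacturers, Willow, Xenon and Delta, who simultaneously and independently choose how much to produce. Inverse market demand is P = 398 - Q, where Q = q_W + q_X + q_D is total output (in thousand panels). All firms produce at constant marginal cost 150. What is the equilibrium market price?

A representative firm's profit is π_i = q_i(398 - Q) - 150q_i.
Setting ∂π_i/∂q_i = 0 with rivals' quantities fixed: 248 - 2q_i - Σ_{j≠i} q_j = 0.
By symmetry each firm produces the same amount; substituting Σ_{j≠i} q_j = 2q_i yields q_i = 248/4 = 62.
Total output Q = 186, so price P = 398 - 186 = 212.

212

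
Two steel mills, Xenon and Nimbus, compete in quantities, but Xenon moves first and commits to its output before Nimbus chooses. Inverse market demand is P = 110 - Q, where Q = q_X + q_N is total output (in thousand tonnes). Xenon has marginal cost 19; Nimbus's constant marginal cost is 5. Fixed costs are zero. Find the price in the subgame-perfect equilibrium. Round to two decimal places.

The follower Nimbus best-responds to any q_X: π_N = (110 - Q)q_N - 5q_N.
Follower FOC: 105 - q_X - 2q_N = 0, so q_N(q_X) = (105 - q_X)/2.
The leader anticipates this reaction. Substituting into P = 110 - Q gives P = 115/2 - (1/2)q_X, so π_X = (115/2 - (1/2)q_X)q_X - 19q_X.
Maximising: ∂π_X/∂q_X = 77/2 - q_X = 0, giving q_X = 77/2.
Then q_N = (105 - 77/2)/2 = 133/4.
Total output Q = 287/4, so price P = 110 - 287/4 = 153/4.

38.25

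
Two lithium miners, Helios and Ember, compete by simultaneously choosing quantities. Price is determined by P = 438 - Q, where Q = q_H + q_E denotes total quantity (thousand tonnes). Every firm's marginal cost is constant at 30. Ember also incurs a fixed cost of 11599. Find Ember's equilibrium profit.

6897

A representative firm's profit is π_i = q_i(438 - Q) - 30q_i.
Setting ∂π_i/∂q_i = 0 with rivals' quantities fixed: 408 - 2q_i - q_j = 0.
With identical firms every q_j equals q_i, so q_j = q_i and 408 = 3q_i, giving q_i = 136.
Price P = 438 - 272 = 166.
Ember's profit: (166 - 30)·136 - 11599 = 6897.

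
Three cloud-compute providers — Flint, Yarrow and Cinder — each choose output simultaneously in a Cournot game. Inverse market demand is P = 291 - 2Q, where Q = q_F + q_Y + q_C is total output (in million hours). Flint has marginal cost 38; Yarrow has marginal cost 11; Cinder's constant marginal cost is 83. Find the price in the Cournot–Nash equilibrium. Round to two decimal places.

Flint's profit: π_F = (291 - 2Q)q_F - (38q_F). Setting ∂π_F/∂q_F = 0: 253 - 4q_F - 2(q_Y + q_C) = 0.
Yarrow's first-order condition: 280 - 4q_Y - 2(q_F + q_C) = 0.
Cinder's profit: π_C = (291 - 2Q)q_C - (83q_C). Setting ∂π_C/∂q_C = 0: 208 - 4q_C - 2(q_F + q_Y) = 0.
Adding the 3 conditions: 741 − 4Q − 4Q = 0, i.e. Q = 741/8.
Back-substituting: q_F = (253 − 741/4)/2 = 271/8, q_Y = (280 − 741/4)/2 = 379/8, q_C = (208 − 741/4)/2 = 91/8.
Total output Q = 741/8, so price P = 291 - 2·(741/8) = 423/4.

105.75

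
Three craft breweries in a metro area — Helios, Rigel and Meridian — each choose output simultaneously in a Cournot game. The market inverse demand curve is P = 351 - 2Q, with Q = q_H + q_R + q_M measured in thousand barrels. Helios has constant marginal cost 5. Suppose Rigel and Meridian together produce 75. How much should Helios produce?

With rivals' combined output fixed at 75, Helios's profit is π_H = (351 - 2·75 - 2q_H)q_H - (5q_H) = (201 - 2q_H)q_H - (5q_H).
∂π_H/∂q_H = 196 - 4q_H = 0, so q_H = 49.

49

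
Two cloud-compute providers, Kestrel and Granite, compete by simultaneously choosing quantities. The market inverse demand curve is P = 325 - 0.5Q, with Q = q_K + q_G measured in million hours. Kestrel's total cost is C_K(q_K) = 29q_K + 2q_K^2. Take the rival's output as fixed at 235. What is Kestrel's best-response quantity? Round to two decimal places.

With the rival's output fixed at 235, Kestrel's profit is π_K = (325 - (1/2)·235 - (1/2)q_K)q_K - (29q_K + 2q_K²) = (415/2 - (1/2)q_K)q_K - (29q_K + 2q_K²).
∂π_K/∂q_K = 357/2 - 5q_K = 0, so q_K = 357/10.

35.70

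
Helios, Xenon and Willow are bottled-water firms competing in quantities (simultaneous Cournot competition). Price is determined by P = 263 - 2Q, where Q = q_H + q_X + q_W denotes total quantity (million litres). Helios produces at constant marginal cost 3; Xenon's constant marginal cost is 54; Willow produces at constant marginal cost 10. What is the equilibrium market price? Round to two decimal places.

Helios's profit: π_H = (263 - 2Q)q_H - (3q_H). Setting ∂π_H/∂q_H = 0: 260 - 4q_H - 2(q_X + q_W) = 0.
Xenon's first-order condition: 209 - 4q_X - 2(q_H + q_W) = 0.
Willow's first-order condition: 253 - 4q_W - 2(q_H + q_X) = 0.
Adding the 3 conditions: 722 − 4Q − 4Q = 0, i.e. Q = 361/4.
Back-substituting: q_H = (260 − 361/2)/2 = 159/4, q_X = (209 − 361/2)/2 = 57/4, q_W = (253 − 361/2)/2 = 145/4.
Total output Q = 361/4, so price P = 263 - 2·(361/4) = 165/2.

82.50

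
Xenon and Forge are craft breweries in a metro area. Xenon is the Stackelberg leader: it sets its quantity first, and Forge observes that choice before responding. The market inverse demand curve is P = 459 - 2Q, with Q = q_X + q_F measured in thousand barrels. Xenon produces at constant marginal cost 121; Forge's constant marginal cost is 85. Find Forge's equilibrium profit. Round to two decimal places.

6216.13

Solve by backward induction. Given q_X, the follower Forge maximises π_F = (459 - 2q_X - 2q_F)q_F - 85q_F.
∂π_F/∂q_F = 374 - 2q_X - 4q_F = 0 gives the reaction function q_F = (374 - 2q_X)/4.
The leader anticipates this reaction. Substituting into P = 459 - 2Q gives P = 272 - q_X, so π_X = (272 - q_X)q_X - 121q_X.
Maximising: ∂π_X/∂q_X = 151 - 2q_X = 0, giving q_X = 151/2.
Then q_F = (374 - 2·(151/2))/4 = 223/4.
Price P = 459 - 2·(525/4) = 393/2.
Forge's profit: (393/2 - 85)·(223/4) = 6216.1250.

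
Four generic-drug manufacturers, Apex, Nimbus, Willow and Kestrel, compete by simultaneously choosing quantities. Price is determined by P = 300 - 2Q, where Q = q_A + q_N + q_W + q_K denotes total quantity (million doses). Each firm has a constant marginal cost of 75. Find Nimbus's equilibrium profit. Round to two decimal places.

Each firm earns π_i = (300 - 2Q)q_i - 75q_i.
First-order condition (treating rivals' output as given): 225 - 4q_i - 2·Σ_{j≠i} q_j = 0.
With identical firms every q_j equals q_i, so Σ_{j≠i} q_j = 3q_i and 225 = 10q_i, giving q_i = 45/2.
Price P = 300 - 2·90 = 120.
Nimbus's profit: (120 - 75)·(45/2) = 1012.5000.

1012.50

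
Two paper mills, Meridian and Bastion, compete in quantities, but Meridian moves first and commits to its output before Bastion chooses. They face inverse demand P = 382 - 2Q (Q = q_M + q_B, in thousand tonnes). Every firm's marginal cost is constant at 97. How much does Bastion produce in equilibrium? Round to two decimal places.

35.63

The follower Bastion best-responds to any q_M: π_B = (382 - 2Q)q_B - 97q_B.
∂π_B/∂q_B = 285 - 2q_M - 4q_B = 0 gives the reaction function q_B = (285 - 2q_M)/4.
The leader anticipates this reaction. Substituting into P = 382 - 2Q gives P = 479/2 - q_M, so π_M = (479/2 - q_M)q_M - 97q_M.
The leader's first-order condition 285/2 - 2q_M = 0 yields q_M = 285/4.
Then q_B = (285 - 2·(285/4))/4 = 285/8.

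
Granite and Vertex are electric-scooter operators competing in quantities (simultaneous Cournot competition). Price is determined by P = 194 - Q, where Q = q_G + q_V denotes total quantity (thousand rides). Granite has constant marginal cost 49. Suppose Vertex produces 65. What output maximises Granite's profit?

40

With the rival's output fixed at 65, Granite's profit is π_G = (194 - 65 - q_G)q_G - (49q_G) = (129 - q_G)q_G - (49q_G).
∂π_G/∂q_G = 80 - 2q_G = 0, so q_G = 40.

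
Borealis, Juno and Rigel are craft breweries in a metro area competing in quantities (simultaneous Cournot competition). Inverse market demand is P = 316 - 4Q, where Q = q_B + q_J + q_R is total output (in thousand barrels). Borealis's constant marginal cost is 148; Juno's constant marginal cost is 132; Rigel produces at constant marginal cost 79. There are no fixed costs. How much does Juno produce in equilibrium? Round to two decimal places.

Borealis's profit: π_B = (316 - 4Q)q_B - (148q_B). Setting ∂π_B/∂q_B = 0: 168 - 8q_B - 4(q_J + q_R) = 0.
Juno's first-order condition: 184 - 8q_J - 4(q_B + q_R) = 0.
Rigel's first-order condition: 237 - 8q_R - 4(q_B + q_J) = 0.
Summing all 3 equations gives 589 − 16Q = 0, hence Q = 589/16.
Back-substituting: q_B = (168 − 589/4)/4 = 83/16, q_J = (184 − 589/4)/4 = 147/16, q_R = (237 − 589/4)/4 = 359/16.

9.19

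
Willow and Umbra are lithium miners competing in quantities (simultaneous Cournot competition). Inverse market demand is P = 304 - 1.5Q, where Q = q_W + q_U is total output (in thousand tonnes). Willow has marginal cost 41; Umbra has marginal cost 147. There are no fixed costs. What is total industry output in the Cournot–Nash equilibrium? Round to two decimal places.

Willow's profit: π_W = (304 - 1.5Q)q_W - (41q_W). Setting ∂π_W/∂q_W = 0: 263 - 3q_W - (3/2)(q_U) = 0.
Umbra's first-order condition: 157 - 3q_U - (3/2)(q_W) = 0.
Rearranging gives the reaction functions q_W = (263 - (3/2)q_U)/3 and q_U = (157 - (3/2)q_W)/3.
Solving the pair: q_W = 82, q_U = 34/3.
Total output Q = 82 + 34/3 = 280/3.

93.33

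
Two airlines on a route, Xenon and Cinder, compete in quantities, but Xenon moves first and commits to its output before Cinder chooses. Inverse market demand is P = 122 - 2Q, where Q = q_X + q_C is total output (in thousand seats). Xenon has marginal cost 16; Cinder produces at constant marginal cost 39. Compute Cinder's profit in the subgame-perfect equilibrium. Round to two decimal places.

42.78

Solve by backward induction. Given q_X, the follower Cinder maximises π_C = (122 - 2q_X - 2q_C)q_C - 39q_C.
Follower FOC: 83 - 2q_X - 4q_C = 0, so q_C(q_X) = (83 - 2q_X)/4.
The leader anticipates this reaction. Substituting into P = 122 - 2Q gives P = 161/2 - q_X, so π_X = (161/2 - q_X)q_X - 16q_X.
The leader's first-order condition 129/2 - 2q_X = 0 yields q_X = 129/4.
Then q_C = (83 - 2·(129/4))/4 = 37/8.
Price P = 122 - 2·(295/8) = 193/4.
Cinder's profit: (193/4 - 39)·(37/8) = 1369/32.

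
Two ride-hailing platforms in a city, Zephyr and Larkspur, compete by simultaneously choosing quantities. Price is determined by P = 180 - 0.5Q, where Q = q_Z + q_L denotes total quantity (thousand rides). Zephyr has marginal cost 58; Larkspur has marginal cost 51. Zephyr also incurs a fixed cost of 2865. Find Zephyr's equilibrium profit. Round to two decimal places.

73.89

Zephyr's profit: π_Z = (180 - 0.5Q)q_Z - (58q_Z). Setting ∂π_Z/∂q_Z = 0: 122 - q_Z - (1/2)(q_L) = 0.
Larkspur's profit: π_L = (180 - 0.5Q)q_L - (51q_L). Setting ∂π_L/∂q_L = 0: 129 - q_L - (1/2)(q_Z) = 0.
So q_Z = (122 - (1/2)q_L) and q_L = (129 - (1/2)q_Z).
Solving the pair: q_Z = 230/3, q_L = 272/3.
Price P = 180 - (1/2)·(502/3) = 289/3.
Zephyr's profit: (289/3 - 58)·(230/3) - 2865 = 665/9.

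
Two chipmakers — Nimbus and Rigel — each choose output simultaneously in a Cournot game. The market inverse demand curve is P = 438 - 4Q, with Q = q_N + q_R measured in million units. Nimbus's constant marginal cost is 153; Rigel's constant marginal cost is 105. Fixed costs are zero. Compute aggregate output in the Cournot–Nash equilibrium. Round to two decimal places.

Nimbus's profit: π_N = (438 - 4Q)q_N - (153q_N). Setting ∂π_N/∂q_N = 0: 285 - 8q_N - 4(q_R) = 0.
Rigel's profit: π_R = (438 - 4Q)q_R - (105q_R). Setting ∂π_R/∂q_R = 0: 333 - 8q_R - 4(q_N) = 0.
Rearranging gives the reaction functions q_N = (285 - 4q_R)/8 and q_R = (333 - 4q_N)/8.
Solving the pair: q_N = 79/4, q_R = 127/4.
Total output Q = 79/4 + 127/4 = 103/2.

51.50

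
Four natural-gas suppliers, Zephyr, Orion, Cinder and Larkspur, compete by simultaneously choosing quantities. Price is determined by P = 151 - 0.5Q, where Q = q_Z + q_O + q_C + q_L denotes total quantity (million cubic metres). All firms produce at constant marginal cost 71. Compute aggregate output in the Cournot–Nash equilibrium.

128

A representative firm's profit is π_i = q_i(151 - 0.5Q) - 71q_i.
Setting ∂π_i/∂q_i = 0 with rivals' quantities fixed: 80 - q_i - (1/2)·Σ_{j≠i} q_j = 0.
By symmetry each firm produces the same amount; substituting Σ_{j≠i} q_j = 3q_i yields q_i = 80/(5/2) = 32.
Total output Q = 32 + 32 + 32 + 32 = 128.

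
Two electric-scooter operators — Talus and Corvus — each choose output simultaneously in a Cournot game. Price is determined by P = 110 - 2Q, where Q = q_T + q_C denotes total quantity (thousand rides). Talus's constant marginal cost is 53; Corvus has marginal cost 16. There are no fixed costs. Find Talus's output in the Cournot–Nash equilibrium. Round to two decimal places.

3.33

Talus's profit: π_T = (110 - 2Q)q_T - (53q_T). Setting ∂π_T/∂q_T = 0: 57 - 4q_T - 2(q_C) = 0.
Corvus's profit: π_C = (110 - 2Q)q_C - (16q_C). Setting ∂π_C/∂q_C = 0: 94 - 4q_C - 2(q_T) = 0.
Best responses: q_T = (57 - 2q_C)/4, q_C = (94 - 2q_T)/4.
Substituting one into the other gives q_T = 10/3 and q_C = 131/6.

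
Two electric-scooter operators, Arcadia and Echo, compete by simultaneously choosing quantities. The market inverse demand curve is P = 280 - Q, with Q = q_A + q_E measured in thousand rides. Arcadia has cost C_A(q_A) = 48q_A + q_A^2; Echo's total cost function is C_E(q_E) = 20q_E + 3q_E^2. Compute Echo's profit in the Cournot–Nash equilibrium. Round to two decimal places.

2717.44

Arcadia's profit: π_A = (280 - Q)q_A - (48q_A + q_A²). Setting ∂π_A/∂q_A = 0: 232 - 4q_A - (q_E) = 0.
Echo's profit: π_E = (280 - Q)q_E - (20q_E + 3q_E²). Setting ∂π_E/∂q_E = 0: 260 - 8q_E - (q_A) = 0.
Best responses: q_A = (232 - q_E)/4, q_E = (260 - q_A)/8.
Substituting one into the other gives q_A = 1596/31 and q_E = 808/31.
Price P = 280 - 77.5484 = 202.4516.
Echo's profit: 202.4516·(808/31) - 20·(808/31) - 3(808/31)² = 2717.4360.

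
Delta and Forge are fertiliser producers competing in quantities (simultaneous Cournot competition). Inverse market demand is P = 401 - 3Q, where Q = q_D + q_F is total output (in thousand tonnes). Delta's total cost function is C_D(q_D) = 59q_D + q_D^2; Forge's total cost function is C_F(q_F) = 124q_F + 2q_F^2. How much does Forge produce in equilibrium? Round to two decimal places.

16.76

Delta's profit: π_D = (401 - 3Q)q_D - (59q_D + q_D²). Setting ∂π_D/∂q_D = 0: 342 - 8q_D - 3(q_F) = 0.
Forge's first-order condition: 277 - 10q_F - 3(q_D) = 0.
Best responses: q_D = (342 - 3q_F)/8, q_F = (277 - 3q_D)/10.
Solving the pair: q_D = 36.4648, q_F = 1190/71.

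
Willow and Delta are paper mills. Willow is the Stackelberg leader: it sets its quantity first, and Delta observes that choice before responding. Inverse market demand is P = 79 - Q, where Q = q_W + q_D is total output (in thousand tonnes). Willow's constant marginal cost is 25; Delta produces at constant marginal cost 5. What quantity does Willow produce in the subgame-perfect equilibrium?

The follower Delta best-responds to any q_W: π_D = (79 - Q)q_D - 5q_D.
Follower FOC: 74 - q_W - 2q_D = 0, so q_D(q_W) = (74 - q_W)/2.
Willow substitutes q_D(q_W) into its own profit: π_W = q_W(79 - q_W - (74 - q_W)/2) - 25q_W = (42 - (1/2)q_W)q_W - 25q_W.
Maximising: ∂π_W/∂q_W = 17 - q_W = 0, giving q_W = 17.
Then q_D = (74 - 17)/2 = 57/2.

17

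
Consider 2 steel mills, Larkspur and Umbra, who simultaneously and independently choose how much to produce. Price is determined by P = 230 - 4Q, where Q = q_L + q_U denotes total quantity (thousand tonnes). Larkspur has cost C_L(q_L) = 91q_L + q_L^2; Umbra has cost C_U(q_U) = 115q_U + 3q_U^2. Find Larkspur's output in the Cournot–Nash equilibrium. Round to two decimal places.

11.98

Larkspur's profit: π_L = (230 - 4Q)q_L - (91q_L + q_L²). Setting ∂π_L/∂q_L = 0: 139 - 10q_L - 4(q_U) = 0.
Umbra's profit: π_U = (230 - 4Q)q_U - (115q_U + 3q_U²). Setting ∂π_U/∂q_U = 0: 115 - 14q_U - 4(q_L) = 0.
Best responses: q_L = (139 - 4q_U)/10, q_U = (115 - 4q_L)/14.
Solving the pair: q_L = 743/62, q_U = 297/62.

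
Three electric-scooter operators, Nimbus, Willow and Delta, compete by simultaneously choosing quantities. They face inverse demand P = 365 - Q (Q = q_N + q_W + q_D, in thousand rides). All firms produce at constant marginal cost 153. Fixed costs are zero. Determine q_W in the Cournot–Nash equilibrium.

53

A representative firm's profit is π_i = q_i(365 - Q) - 153q_i.
First-order condition (treating rivals' output as given): 212 - 2q_i - Σ_{j≠i} q_j = 0.
With identical firms every q_j equals q_i, so Σ_{j≠i} q_j = 2q_i and 212 = 4q_i, giving q_i = 53.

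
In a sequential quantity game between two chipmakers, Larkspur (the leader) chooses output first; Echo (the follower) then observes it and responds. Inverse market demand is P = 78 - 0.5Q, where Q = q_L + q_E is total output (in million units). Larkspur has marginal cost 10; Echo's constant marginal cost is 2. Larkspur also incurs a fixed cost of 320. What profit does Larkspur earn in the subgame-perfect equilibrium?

The follower Echo best-responds to any q_L: π_E = (78 - 0.5Q)q_E - 2q_E.
∂π_E/∂q_E = 76 - (1/2)q_L - q_E = 0 gives the reaction function q_E = (76 - (1/2)q_L).
Larkspur substitutes q_E(q_L) into its own profit: π_L = q_L(78 - (1/2)q_L - (76 - (1/2)q_L)/2) - 10q_L = (40 - (1/4)q_L)q_L - 10q_L.
The leader's first-order condition 30 - (1/2)q_L = 0 yields q_L = 60.
Then q_E = (76 - (1/2)·60) = 46.
Price P = 78 - (1/2)·106 = 25.
Larkspur's profit: (25 - 10)·60 - 320 = 580.

580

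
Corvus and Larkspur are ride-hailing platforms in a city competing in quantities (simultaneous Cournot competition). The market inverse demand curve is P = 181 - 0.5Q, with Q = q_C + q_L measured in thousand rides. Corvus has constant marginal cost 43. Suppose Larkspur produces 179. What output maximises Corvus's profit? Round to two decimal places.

48.50

With the rival's output fixed at 179, Corvus's profit is π_C = (181 - (1/2)·179 - (1/2)q_C)q_C - (43q_C) = (183/2 - (1/2)q_C)q_C - (43q_C).
∂π_C/∂q_C = 97/2 - q_C = 0, so q_C = 97/2.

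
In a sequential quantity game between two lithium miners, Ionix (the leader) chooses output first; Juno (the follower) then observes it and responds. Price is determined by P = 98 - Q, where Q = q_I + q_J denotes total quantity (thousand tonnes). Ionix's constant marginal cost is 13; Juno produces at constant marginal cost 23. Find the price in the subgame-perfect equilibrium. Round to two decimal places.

36.75

Solve by backward induction. Given q_I, the follower Juno maximises π_J = (98 - q_I - q_J)q_J - 23q_J.
∂π_J/∂q_J = 75 - q_I - 2q_J = 0 gives the reaction function q_J = (75 - q_I)/2.
The leader anticipates this reaction. Substituting into P = 98 - Q gives P = 121/2 - (1/2)q_I, so π_I = (121/2 - (1/2)q_I)q_I - 13q_I.
Leader FOC: 95/2 - q_I = 0, so q_I = 95/2.
Then q_J = (75 - 95/2)/2 = 55/4.
Total output Q = 245/4, so price P = 98 - 245/4 = 147/4.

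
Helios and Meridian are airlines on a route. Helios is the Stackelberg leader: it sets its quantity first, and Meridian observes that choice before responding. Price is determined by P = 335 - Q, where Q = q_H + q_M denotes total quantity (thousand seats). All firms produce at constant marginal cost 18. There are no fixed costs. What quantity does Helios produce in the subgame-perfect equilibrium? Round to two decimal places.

Solve by backward induction. Given q_H, the follower Meridian maximises π_M = (335 - q_H - q_M)q_M - 18q_M.
Setting the follower's marginal profit to zero, 317 - q_H - 2q_M = 0, i.e. q_M = (317 - q_H)/2.
The leader anticipates this reaction. Substituting into P = 335 - Q gives P = 353/2 - (1/2)q_H, so π_H = (353/2 - (1/2)q_H)q_H - 18q_H.
The leader's first-order condition 317/2 - q_H = 0 yields q_H = 317/2.
Then q_M = (317 - 317/2)/2 = 317/4.

158.50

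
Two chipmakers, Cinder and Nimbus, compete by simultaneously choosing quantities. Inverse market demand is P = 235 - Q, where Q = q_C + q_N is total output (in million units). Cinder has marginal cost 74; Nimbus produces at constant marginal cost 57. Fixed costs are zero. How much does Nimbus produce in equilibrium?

Cinder's profit: π_C = (235 - Q)q_C - (74q_C). Setting ∂π_C/∂q_C = 0: 161 - 2q_C - (q_N) = 0.
Nimbus's first-order condition: 178 - 2q_N - (q_C) = 0.
So q_C = (161 - q_N)/2 and q_N = (178 - q_C)/2.
Solving the pair: q_C = 48, q_N = 65.

65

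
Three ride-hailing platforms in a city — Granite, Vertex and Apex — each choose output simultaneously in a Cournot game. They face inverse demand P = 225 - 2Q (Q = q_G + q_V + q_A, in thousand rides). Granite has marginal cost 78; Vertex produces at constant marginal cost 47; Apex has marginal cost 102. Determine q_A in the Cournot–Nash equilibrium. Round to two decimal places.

Granite's profit: π_G = (225 - 2Q)q_G - (78q_G). Setting ∂π_G/∂q_G = 0: 147 - 4q_G - 2(q_V + q_A) = 0.
Vertex's first-order condition: 178 - 4q_V - 2(q_G + q_A) = 0.
Apex's first-order condition: 123 - 4q_A - 2(q_G + q_V) = 0.
Adding the 3 first-order conditions: 448 − 8Q = 0, so Q = 56.
Back-substituting: q_G = (147 − 112)/2 = 35/2, q_V = (178 − 112)/2 = 33, q_A = (123 − 112)/2 = 11/2.

5.50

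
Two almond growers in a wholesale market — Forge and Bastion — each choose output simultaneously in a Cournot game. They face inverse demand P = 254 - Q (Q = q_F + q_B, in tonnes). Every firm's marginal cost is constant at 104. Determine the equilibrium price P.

A representative firm's profit is π_i = q_i(254 - Q) - 104q_i.
First-order condition (treating rivals' output as given): 150 - 2q_i - q_j = 0.
By symmetry each firm produces the same amount; substituting q_j = q_i yields q_i = 150/3 = 50.
Total output Q = 100, so price P = 254 - 100 = 154.

154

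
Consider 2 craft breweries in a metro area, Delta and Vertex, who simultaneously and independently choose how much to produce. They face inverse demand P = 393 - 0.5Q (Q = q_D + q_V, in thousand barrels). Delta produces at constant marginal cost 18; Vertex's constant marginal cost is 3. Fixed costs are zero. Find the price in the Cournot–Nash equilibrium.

Delta's profit: π_D = (393 - 0.5Q)q_D - (18q_D). Setting ∂π_D/∂q_D = 0: 375 - q_D - (1/2)(q_V) = 0.
Vertex's profit: π_V = (393 - 0.5Q)q_V - (3q_V). Setting ∂π_V/∂q_V = 0: 390 - q_V - (1/2)(q_D) = 0.
So q_D = (375 - (1/2)q_V) and q_V = (390 - (1/2)q_D).
Substituting one into the other gives q_D = 240 and q_V = 270.
Total output Q = 510, so price P = 393 - (1/2)·510 = 138.

138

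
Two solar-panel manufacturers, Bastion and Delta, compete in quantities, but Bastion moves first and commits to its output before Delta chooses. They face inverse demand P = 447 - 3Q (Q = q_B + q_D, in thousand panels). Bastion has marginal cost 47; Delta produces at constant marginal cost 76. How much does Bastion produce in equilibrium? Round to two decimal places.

71.50

The follower Delta best-responds to any q_B: π_D = (447 - 3Q)q_D - 76q_D.
Follower FOC: 371 - 3q_B - 6q_D = 0, so q_D(q_B) = (371 - 3q_B)/6.
The leader anticipates this reaction. Substituting into P = 447 - 3Q gives P = 523/2 - (3/2)q_B, so π_B = (523/2 - (3/2)q_B)q_B - 47q_B.
The leader's first-order condition 429/2 - 3q_B = 0 yields q_B = 143/2.
Then q_D = (371 - 3·(143/2))/6 = 313/12.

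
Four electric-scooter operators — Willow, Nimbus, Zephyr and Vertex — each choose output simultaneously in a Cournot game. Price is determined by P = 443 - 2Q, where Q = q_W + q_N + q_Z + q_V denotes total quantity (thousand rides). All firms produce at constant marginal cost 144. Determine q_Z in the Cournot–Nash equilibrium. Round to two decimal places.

A representative firm's profit is π_i = q_i(443 - 2Q) - 144q_i.
First-order condition (treating rivals' output as given): 299 - 4q_i - 2·Σ_{j≠i} q_j = 0.
By symmetry each firm produces the same amount; substituting Σ_{j≠i} q_j = 3q_i yields q_i = 299/10.

29.90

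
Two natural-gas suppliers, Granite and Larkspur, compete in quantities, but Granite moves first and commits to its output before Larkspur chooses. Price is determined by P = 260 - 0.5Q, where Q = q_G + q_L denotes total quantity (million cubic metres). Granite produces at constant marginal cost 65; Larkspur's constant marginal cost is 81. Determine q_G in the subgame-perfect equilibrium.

211

The follower Larkspur best-responds to any q_G: π_L = (260 - 0.5Q)q_L - 81q_L.
∂π_L/∂q_L = 179 - (1/2)q_G - q_L = 0 gives the reaction function q_L = (179 - (1/2)q_G).
The leader anticipates this reaction. Substituting into P = 260 - 0.5Q gives P = 341/2 - (1/4)q_G, so π_G = (341/2 - (1/4)q_G)q_G - 65q_G.
The leader's first-order condition 211/2 - (1/2)q_G = 0 yields q_G = 211.
Then q_L = (179 - (1/2)·211) = 147/2.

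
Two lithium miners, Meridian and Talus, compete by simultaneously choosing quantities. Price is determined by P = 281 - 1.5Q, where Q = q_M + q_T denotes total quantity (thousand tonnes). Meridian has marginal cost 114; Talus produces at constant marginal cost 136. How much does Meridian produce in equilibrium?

42

Meridian's profit: π_M = (281 - 1.5Q)q_M - (114q_M). Setting ∂π_M/∂q_M = 0: 167 - 3q_M - (3/2)(q_T) = 0.
Talus's first-order condition: 145 - 3q_T - (3/2)(q_M) = 0.
Best responses: q_M = (167 - (3/2)q_T)/3, q_T = (145 - (3/2)q_M)/3.
Substituting one into the other gives q_M = 42 and q_T = 82/3.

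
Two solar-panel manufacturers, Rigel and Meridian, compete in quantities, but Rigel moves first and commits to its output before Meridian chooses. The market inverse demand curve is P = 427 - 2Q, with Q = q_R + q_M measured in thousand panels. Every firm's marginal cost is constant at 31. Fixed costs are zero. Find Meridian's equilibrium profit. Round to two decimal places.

4900.50

The follower Meridian best-responds to any q_R: π_M = (427 - 2Q)q_M - 31q_M.
Setting the follower's marginal profit to zero, 396 - 2q_R - 4q_M = 0, i.e. q_M = (396 - 2q_R)/4.
The leader anticipates this reaction. Substituting into P = 427 - 2Q gives P = 229 - q_R, so π_R = (229 - q_R)q_R - 31q_R.
The leader's first-order condition 198 - 2q_R = 0 yields q_R = 99.
Then q_M = (396 - 2·99)/4 = 99/2.
Price P = 427 - 2·(297/2) = 130.
Meridian's profit: (130 - 31)·(99/2) = 4900.5000.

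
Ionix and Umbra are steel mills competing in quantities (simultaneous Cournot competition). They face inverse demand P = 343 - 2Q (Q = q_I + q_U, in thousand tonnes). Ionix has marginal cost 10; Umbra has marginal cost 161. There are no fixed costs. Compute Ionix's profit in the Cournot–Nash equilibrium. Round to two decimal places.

Ionix's profit: π_I = (343 - 2Q)q_I - (10q_I). Setting ∂π_I/∂q_I = 0: 333 - 4q_I - 2(q_U) = 0.
Umbra's profit: π_U = (343 - 2Q)q_U - (161q_U). Setting ∂π_U/∂q_U = 0: 182 - 4q_U - 2(q_I) = 0.
Best responses: q_I = (333 - 2q_U)/4, q_U = (182 - 2q_I)/4.
Solving the pair: q_I = 242/3, q_U = 31/6.
Price P = 343 - 2·(515/6) = 514/3.
Ionix's profit: (514/3 - 10)·(242/3) = 13014.2222.

13014.22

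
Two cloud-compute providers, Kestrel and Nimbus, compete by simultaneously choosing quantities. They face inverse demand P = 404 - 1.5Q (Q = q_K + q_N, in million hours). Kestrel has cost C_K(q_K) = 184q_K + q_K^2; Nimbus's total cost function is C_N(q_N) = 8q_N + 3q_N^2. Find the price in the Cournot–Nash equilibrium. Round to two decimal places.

297.47

Kestrel's profit: π_K = (404 - 1.5Q)q_K - (184q_K + q_K²). Setting ∂π_K/∂q_K = 0: 220 - 5q_K - (3/2)(q_N) = 0.
Nimbus's profit: π_N = (404 - 1.5Q)q_N - (8q_N + 3q_N²). Setting ∂π_N/∂q_N = 0: 396 - 9q_N - (3/2)(q_K) = 0.
Rearranging gives the reaction functions q_K = (220 - (3/2)q_N)/5 and q_N = (396 - (3/2)q_K)/9.
Solving the pair: q_K = 616/19, q_N = 38.5965.
Total output Q = 71.0175, so price P = 404 - (3/2)·71.0175 = 297.4737.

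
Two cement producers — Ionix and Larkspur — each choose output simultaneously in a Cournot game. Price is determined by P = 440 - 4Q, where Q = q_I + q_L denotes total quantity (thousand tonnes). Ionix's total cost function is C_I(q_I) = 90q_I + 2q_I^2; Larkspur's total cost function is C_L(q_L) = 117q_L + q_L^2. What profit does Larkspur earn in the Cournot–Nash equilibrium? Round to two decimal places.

2834.03

Ionix's profit: π_I = (440 - 4Q)q_I - (90q_I + 2q_I²). Setting ∂π_I/∂q_I = 0: 350 - 12q_I - 4(q_L) = 0.
Larkspur's profit: π_L = (440 - 4Q)q_L - (117q_L + q_L²). Setting ∂π_L/∂q_L = 0: 323 - 10q_L - 4(q_I) = 0.
Rearranging gives the reaction functions q_I = (350 - 4q_L)/12 and q_L = (323 - 4q_I)/10.
Solving the pair: q_I = 276/13, q_L = 619/26.
Price P = 440 - 4·(1171/26) = 259.8462.
Larkspur's profit: 259.8462·(619/26) - 117·(619/26) - (619/26)² = 2834.0311.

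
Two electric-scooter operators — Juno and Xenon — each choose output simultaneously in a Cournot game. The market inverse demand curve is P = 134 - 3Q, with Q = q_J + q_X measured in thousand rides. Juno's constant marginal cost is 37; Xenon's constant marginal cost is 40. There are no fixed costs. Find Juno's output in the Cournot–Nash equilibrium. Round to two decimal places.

Juno's profit: π_J = (134 - 3Q)q_J - (37q_J). Setting ∂π_J/∂q_J = 0: 97 - 6q_J - 3(q_X) = 0.
Xenon's first-order condition: 94 - 6q_X - 3(q_J) = 0.
So q_J = (97 - 3q_X)/6 and q_X = (94 - 3q_J)/6.
Substituting one into the other gives q_J = 100/9 and q_X = 91/9.

11.11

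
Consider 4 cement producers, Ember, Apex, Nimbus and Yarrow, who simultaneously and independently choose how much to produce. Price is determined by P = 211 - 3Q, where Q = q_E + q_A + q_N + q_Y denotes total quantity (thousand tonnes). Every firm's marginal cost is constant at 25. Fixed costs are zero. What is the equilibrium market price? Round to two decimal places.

62.20

Each firm earns π_i = (211 - 3Q)q_i - 25q_i.
Setting ∂π_i/∂q_i = 0 with rivals' quantities fixed: 186 - 6q_i - 3·Σ_{j≠i} q_j = 0.
By symmetry each firm produces the same amount; substituting Σ_{j≠i} q_j = 3q_i yields q_i = 186/15 = 62/5.
Total output Q = 248/5, so price P = 211 - 3·(248/5) = 311/5.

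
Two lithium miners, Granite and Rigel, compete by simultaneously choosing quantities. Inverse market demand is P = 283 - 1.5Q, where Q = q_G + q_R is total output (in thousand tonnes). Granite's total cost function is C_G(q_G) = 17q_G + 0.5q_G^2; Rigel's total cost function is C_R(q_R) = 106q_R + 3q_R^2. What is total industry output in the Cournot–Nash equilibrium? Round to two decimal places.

Granite's profit: π_G = (283 - 1.5Q)q_G - (17q_G + (1/2)q_G²). Setting ∂π_G/∂q_G = 0: 266 - 4q_G - (3/2)(q_R) = 0.
Rigel's first-order condition: 177 - 9q_R - (3/2)(q_G) = 0.
Best responses: q_G = (266 - (3/2)q_R)/4, q_R = (177 - (3/2)q_G)/9.
Substituting one into the other gives q_G = 946/15 and q_R = 412/45.
Total output Q = 946/15 + 412/45 = 650/9.

72.22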